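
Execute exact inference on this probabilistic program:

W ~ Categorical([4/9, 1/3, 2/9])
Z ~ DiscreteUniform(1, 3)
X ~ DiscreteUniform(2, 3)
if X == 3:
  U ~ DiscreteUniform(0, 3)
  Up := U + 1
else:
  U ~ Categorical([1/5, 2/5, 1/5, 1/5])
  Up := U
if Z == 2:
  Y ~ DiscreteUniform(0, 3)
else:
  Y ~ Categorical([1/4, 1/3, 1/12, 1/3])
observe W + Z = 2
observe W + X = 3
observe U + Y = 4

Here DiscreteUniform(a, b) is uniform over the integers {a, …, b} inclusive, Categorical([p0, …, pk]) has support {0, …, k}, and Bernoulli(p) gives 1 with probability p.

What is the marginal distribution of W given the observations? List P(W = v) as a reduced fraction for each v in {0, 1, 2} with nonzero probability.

P(W=0) = 15/28, P(W=1) = 13/28

Enumerate traces; 6 have nonzero weight after conditioning:
  (W=0, Z=2, X=3, U=1, Y=3) weight 1/216
  (W=0, Z=2, X=3, U=2, Y=2) weight 1/216
  (W=0, Z=2, X=3, U=3, Y=1) weight 1/216
  (W=1, Z=1, X=2, U=1, Y=3) weight 1/135
  (W=1, Z=1, X=2, U=2, Y=2) weight 1/1080
  (W=1, Z=1, X=2, U=3, Y=1) weight 1/270
Group by W:
  weight(W=0) = 1/72
  weight(W=1) = 13/1080
Total weight = 1/72 + 13/1080 = 7/270
P(W=0 | obs) = 1/72 / 7/270 = 15/28
P(W=1 | obs) = 13/1080 / 7/270 = 13/28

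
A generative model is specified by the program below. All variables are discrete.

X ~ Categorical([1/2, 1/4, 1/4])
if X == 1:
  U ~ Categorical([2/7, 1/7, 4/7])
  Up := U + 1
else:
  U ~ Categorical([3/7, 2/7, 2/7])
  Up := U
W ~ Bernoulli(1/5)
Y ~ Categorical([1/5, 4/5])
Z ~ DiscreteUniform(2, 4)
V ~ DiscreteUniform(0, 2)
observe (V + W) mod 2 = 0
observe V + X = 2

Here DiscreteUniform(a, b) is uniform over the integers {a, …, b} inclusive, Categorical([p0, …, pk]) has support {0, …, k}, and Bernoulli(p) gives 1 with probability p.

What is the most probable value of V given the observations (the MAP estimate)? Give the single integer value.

argmax_v P(V = v | obs) = 2

Enumerate traces; 54 have nonzero weight after conditioning:
  (X=0, U=0, W=0, Y=0, Z=2, V=2) weight 2/525
  (X=0, U=0, W=0, Y=0, Z=3, V=2) weight 2/525
  (X=0, U=0, W=0, Y=0, Z=4, V=2) weight 2/525
  (X=0, U=0, W=0, Y=1, Z=2, V=2) weight 8/525
  (X=0, U=0, W=0, Y=1, Z=3, V=2) weight 8/525
  (X=0, U=0, W=0, Y=1, Z=4, V=2) weight 8/525
  (X=0, U=1, W=0, Y=0, Z=2, V=2) weight 4/1575
  (X=0, U=1, W=0, Y=0, Z=3, V=2) weight 4/1575
  (X=1, U=0, W=1, Y=0, Z=2, V=1) weight 1/3150
  (X=2, U=0, W=0, Y=0, Z=2, V=0) weight 1/525
  … 44 more
Group by V:
  weight(V=0) = 1/15
  weight(V=1) = 1/60
  weight(V=2) = 2/15
Total weight = 1/15 + 1/60 + 2/15 = 13/60
P(V=0 | obs) = 1/15 / 13/60 = 4/13
P(V=1 | obs) = 1/60 / 13/60 = 1/13
P(V=2 | obs) = 2/15 / 13/60 = 8/13
argmax = 2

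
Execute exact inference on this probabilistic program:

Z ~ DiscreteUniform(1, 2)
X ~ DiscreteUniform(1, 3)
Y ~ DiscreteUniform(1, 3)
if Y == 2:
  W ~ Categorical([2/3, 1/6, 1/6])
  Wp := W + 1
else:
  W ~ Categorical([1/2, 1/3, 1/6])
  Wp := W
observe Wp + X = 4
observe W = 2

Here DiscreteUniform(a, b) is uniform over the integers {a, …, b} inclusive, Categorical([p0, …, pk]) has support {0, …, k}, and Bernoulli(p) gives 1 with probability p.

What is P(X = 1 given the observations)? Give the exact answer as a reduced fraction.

Enumerate traces; 6 have nonzero weight after conditioning:
  (Z=1, X=1, Y=2, W=2) weight 1/108
  (Z=1, X=2, Y=1, W=2) weight 1/108
  (Z=1, X=2, Y=3, W=2) weight 1/108
  (Z=2, X=1, Y=2, W=2) weight 1/108
  (Z=2, X=2, Y=1, W=2) weight 1/108
  (Z=2, X=2, Y=3, W=2) weight 1/108
Group by X:
  weight(X=1) = 1/54
  weight(X=2) = 1/27
Total weight = 1/54 + 1/27 = 1/18
P(X=1 | obs) = 1/54 / 1/18 = 1/3
P(X=2 | obs) = 1/27 / 1/18 = 2/3

P(X = 1 | obs) = 1/3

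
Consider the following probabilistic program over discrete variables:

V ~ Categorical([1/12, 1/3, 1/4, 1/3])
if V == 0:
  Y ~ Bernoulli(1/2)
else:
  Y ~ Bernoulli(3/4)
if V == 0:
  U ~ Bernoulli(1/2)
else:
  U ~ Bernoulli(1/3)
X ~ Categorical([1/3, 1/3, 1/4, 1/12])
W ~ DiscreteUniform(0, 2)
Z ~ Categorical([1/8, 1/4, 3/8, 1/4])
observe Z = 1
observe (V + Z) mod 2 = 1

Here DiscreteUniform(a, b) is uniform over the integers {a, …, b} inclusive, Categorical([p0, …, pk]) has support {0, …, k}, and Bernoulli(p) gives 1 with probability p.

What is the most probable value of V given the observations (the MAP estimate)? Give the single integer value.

Enumerate traces; 96 have nonzero weight after conditioning:
  (V=0, Y=0, U=0, X=0, W=0, Z=1) weight 1/1728
  (V=0, Y=0, U=0, X=0, W=1, Z=1) weight 1/1728
  (V=0, Y=0, U=0, X=0, W=2, Z=1) weight 1/1728
  (V=0, Y=0, U=0, X=1, W=0, Z=1) weight 1/1728
  (V=0, Y=0, U=0, X=1, W=1, Z=1) weight 1/1728
  (V=0, Y=0, U=0, X=1, W=2, Z=1) weight 1/1728
  (V=0, Y=0, U=0, X=2, W=0, Z=1) weight 1/2304
  (V=0, Y=0, U=0, X=2, W=1, Z=1) weight 1/2304
  (V=2, Y=0, U=0, X=0, W=0, Z=1) weight 1/864
  … 87 more
Group by V:
  weight(V=0) = 1/48
  weight(V=2) = 1/16
Total weight = 1/48 + 1/16 = 1/12
P(V=0 | obs) = 1/48 / 1/12 = 1/4
P(V=2 | obs) = 1/16 / 1/12 = 3/4
argmax = 2

argmax_v P(V = v | obs) = 2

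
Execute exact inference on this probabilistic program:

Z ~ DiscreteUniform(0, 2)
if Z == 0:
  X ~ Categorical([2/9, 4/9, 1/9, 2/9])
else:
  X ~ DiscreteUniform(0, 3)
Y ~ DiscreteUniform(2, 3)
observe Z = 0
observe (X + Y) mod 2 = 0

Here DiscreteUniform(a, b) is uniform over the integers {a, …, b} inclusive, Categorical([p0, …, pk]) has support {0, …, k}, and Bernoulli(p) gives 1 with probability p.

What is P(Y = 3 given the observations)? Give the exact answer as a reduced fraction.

P(Y = 3 | obs) = 2/3

Enumerate traces; 4 have nonzero weight after conditioning:
  (Z=0, X=0, Y=2) weight 1/27
  (Z=0, X=1, Y=3) weight 2/27
  (Z=0, X=2, Y=2) weight 1/54
  (Z=0, X=3, Y=3) weight 1/27
Group by Y:
  weight(Y=2) = 1/18
  weight(Y=3) = 1/9
Total weight = 1/18 + 1/9 = 1/6
P(Y=2 | obs) = 1/18 / 1/6 = 1/3
P(Y=3 | obs) = 1/9 / 1/6 = 2/3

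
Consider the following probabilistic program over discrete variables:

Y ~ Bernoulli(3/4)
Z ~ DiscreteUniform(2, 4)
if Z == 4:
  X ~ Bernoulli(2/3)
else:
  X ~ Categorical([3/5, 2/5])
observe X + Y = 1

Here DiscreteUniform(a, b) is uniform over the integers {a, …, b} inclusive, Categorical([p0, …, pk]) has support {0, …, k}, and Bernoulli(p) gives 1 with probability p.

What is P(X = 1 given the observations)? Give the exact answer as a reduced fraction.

P(X = 1 | obs) = 22/91

Enumerate traces; 6 have nonzero weight after conditioning:
  (Y=0, Z=2, X=1) weight 1/30
  (Y=0, Z=3, X=1) weight 1/30
  (Y=0, Z=4, X=1) weight 1/18
  (Y=1, Z=2, X=0) weight 3/20
  (Y=1, Z=3, X=0) weight 3/20
  (Y=1, Z=4, X=0) weight 1/12
Group by X:
  weight(X=0) = 23/60
  weight(X=1) = 11/90
Total weight = 23/60 + 11/90 = 91/180
P(X=0 | obs) = 23/60 / 91/180 = 69/91
P(X=1 | obs) = 11/90 / 91/180 = 22/91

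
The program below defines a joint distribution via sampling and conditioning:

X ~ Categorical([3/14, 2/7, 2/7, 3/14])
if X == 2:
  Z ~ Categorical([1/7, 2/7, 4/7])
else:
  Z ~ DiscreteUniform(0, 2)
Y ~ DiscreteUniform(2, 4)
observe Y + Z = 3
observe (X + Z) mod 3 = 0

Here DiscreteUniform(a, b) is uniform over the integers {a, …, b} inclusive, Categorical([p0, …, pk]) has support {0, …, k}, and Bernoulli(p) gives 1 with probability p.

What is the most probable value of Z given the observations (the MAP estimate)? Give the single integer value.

Enumerate traces; 3 have nonzero weight after conditioning:
  (X=0, Z=0, Y=3) weight 1/42
  (X=2, Z=1, Y=2) weight 4/147
  (X=3, Z=0, Y=3) weight 1/42
Group by Z:
  weight(Z=0) = 1/21
  weight(Z=1) = 4/147
Total weight = 1/21 + 4/147 = 11/147
P(Z=0 | obs) = 1/21 / 11/147 = 7/11
P(Z=1 | obs) = 4/147 / 11/147 = 4/11
argmax = 0

argmax_v P(Z = v | obs) = 0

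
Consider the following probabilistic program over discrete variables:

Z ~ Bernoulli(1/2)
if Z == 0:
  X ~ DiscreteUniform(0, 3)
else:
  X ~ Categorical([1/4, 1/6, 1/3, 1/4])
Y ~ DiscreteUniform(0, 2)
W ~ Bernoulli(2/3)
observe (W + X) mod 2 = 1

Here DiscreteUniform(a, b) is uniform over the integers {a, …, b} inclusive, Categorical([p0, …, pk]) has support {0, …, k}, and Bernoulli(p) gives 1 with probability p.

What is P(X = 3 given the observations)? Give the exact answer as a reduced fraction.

Enumerate traces; 24 have nonzero weight after conditioning:
  (Z=0, X=0, Y=0, W=1) weight 1/36
  (Z=0, X=0, Y=1, W=1) weight 1/36
  (Z=0, X=0, Y=2, W=1) weight 1/36
  (Z=0, X=1, Y=0, W=0) weight 1/72
  (Z=0, X=1, Y=1, W=0) weight 1/72
  (Z=0, X=1, Y=2, W=0) weight 1/72
  (Z=0, X=2, Y=0, W=1) weight 1/36
  (Z=0, X=2, Y=1, W=1) weight 1/36
  (Z=0, X=3, Y=0, W=0) weight 1/72
  … 15 more
Group by X:
  weight(X=0) = 1/6
  weight(X=1) = 5/72
  weight(X=2) = 7/36
  weight(X=3) = 1/12
Total weight = 1/6 + 5/72 + 7/36 + 1/12 = 37/72
P(X=0 | obs) = 1/6 / 37/72 = 12/37
P(X=1 | obs) = 5/72 / 37/72 = 5/37
P(X=2 | obs) = 7/36 / 37/72 = 14/37
P(X=3 | obs) = 1/12 / 37/72 = 6/37

P(X = 3 | obs) = 6/37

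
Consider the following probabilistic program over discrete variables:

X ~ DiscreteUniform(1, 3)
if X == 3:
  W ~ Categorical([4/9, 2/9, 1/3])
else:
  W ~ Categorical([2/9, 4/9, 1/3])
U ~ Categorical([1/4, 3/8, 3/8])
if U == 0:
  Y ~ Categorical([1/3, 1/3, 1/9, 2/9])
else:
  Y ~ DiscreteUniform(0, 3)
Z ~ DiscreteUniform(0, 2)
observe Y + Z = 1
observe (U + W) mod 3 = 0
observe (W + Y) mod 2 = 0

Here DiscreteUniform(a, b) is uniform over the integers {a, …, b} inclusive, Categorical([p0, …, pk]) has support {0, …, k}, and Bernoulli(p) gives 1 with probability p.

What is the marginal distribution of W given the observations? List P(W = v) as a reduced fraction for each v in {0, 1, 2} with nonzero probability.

P(W=0) = 64/235, P(W=1) = 18/47, P(W=2) = 81/235

Enumerate traces; 9 have nonzero weight after conditioning:
  (X=1, W=0, U=0, Y=0, Z=1) weight 1/486
  (X=1, W=1, U=2, Y=1, Z=0) weight 1/216
  (X=1, W=2, U=1, Y=0, Z=1) weight 1/288
  (X=2, W=0, U=0, Y=0, Z=1) weight 1/486
  (X=2, W=1, U=2, Y=1, Z=0) weight 1/216
  (X=2, W=2, U=1, Y=0, Z=1) weight 1/288
  (X=3, W=0, U=0, Y=0, Z=1) weight 1/243
  (X=3, W=1, U=2, Y=1, Z=0) weight 1/432
  … 1 more
Group by W:
  weight(W=0) = 2/243
  weight(W=1) = 5/432
  weight(W=2) = 1/96
Total weight = 2/243 + 5/432 + 1/96 = 235/7776
P(W=0 | obs) = 2/243 / 235/7776 = 64/235
P(W=1 | obs) = 5/432 / 235/7776 = 18/47
P(W=2 | obs) = 1/96 / 235/7776 = 81/235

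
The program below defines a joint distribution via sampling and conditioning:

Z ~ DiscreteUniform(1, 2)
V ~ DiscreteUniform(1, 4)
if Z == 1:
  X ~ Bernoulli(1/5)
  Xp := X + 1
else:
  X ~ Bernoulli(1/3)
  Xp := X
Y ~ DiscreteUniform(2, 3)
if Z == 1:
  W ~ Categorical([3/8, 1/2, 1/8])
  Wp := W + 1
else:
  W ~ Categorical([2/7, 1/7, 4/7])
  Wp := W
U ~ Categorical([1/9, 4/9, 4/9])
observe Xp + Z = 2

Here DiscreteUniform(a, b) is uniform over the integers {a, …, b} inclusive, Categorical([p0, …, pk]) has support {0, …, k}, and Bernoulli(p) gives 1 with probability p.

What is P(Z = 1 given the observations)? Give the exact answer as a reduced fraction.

Enumerate traces; 144 have nonzero weight after conditioning:
  (Z=1, V=1, X=0, Y=2, W=0, U=0) weight 1/480
  (Z=1, V=1, X=0, Y=2, W=0, U=1) weight 1/120
  (Z=1, V=1, X=0, Y=2, W=0, U=2) weight 1/120
  (Z=1, V=1, X=0, Y=2, W=1, U=0) weight 1/360
  (Z=1, V=1, X=0, Y=2, W=1, U=1) weight 1/90
  (Z=1, V=1, X=0, Y=2, W=1, U=2) weight 1/90
  (Z=1, V=1, X=0, Y=2, W=2, U=0) weight 1/1440
  (Z=1, V=1, X=0, Y=2, W=2, U=1) weight 1/360
  (Z=2, V=1, X=0, Y=2, W=0, U=0) weight 1/756
  … 135 more
Group by Z:
  weight(Z=1) = 2/5
  weight(Z=2) = 1/3
Total weight = 2/5 + 1/3 = 11/15
P(Z=1 | obs) = 2/5 / 11/15 = 6/11
P(Z=2 | obs) = 1/3 / 11/15 = 5/11

P(Z = 1 | obs) = 6/11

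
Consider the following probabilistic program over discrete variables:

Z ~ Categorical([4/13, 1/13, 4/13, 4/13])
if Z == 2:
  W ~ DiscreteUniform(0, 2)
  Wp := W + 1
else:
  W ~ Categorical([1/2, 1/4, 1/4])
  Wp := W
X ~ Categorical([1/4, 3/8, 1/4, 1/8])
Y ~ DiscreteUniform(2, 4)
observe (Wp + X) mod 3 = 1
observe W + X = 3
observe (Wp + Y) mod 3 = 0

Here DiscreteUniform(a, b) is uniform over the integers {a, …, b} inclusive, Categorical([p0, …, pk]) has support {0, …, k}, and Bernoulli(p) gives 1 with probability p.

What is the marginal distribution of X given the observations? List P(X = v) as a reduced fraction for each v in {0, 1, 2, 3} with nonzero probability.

Enumerate traces; 3 have nonzero weight after conditioning:
  (Z=2, W=0, X=3, Y=2) weight 1/234
  (Z=2, W=1, X=2, Y=4) weight 1/117
  (Z=2, W=2, X=1, Y=3) weight 1/78
Group by X:
  weight(X=1) = 1/78
  weight(X=2) = 1/117
  weight(X=3) = 1/234
Total weight = 1/78 + 1/117 + 1/234 = 1/39
P(X=1 | obs) = 1/78 / 1/39 = 1/2
P(X=2 | obs) = 1/117 / 1/39 = 1/3
P(X=3 | obs) = 1/234 / 1/39 = 1/6

P(X=1) = 1/2, P(X=2) = 1/3, P(X=3) = 1/6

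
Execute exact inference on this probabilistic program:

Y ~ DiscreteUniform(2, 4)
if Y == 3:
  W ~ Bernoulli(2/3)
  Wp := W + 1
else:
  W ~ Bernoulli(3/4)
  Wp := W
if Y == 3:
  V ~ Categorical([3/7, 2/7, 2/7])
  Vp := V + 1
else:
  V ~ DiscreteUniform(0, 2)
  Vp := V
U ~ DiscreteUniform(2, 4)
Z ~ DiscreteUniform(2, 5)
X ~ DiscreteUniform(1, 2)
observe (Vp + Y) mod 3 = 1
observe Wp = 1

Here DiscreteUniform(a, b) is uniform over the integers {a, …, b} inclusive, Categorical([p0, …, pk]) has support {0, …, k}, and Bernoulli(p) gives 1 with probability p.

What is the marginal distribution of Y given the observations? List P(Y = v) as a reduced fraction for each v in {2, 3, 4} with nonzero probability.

Enumerate traces; 72 have nonzero weight after conditioning:
  (Y=2, W=1, V=2, U=2, Z=2, X=1) weight 1/288
  (Y=2, W=1, V=2, U=2, Z=2, X=2) weight 1/288
  (Y=2, W=1, V=2, U=2, Z=3, X=1) weight 1/288
  (Y=2, W=1, V=2, U=2, Z=3, X=2) weight 1/288
  (Y=2, W=1, V=2, U=2, Z=4, X=1) weight 1/288
  (Y=2, W=1, V=2, U=2, Z=4, X=2) weight 1/288
  (Y=2, W=1, V=2, U=2, Z=5, X=1) weight 1/288
  (Y=2, W=1, V=2, U=2, Z=5, X=2) weight 1/288
  (Y=3, W=0, V=0, U=2, Z=2, X=1) weight 1/504
  (Y=4, W=1, V=0, U=2, Z=2, X=1) weight 1/288
  … 62 more
Group by Y:
  weight(Y=2) = 1/12
  weight(Y=3) = 1/21
  weight(Y=4) = 1/12
Total weight = 1/12 + 1/21 + 1/12 = 3/14
P(Y=2 | obs) = 1/12 / 3/14 = 7/18
P(Y=3 | obs) = 1/21 / 3/14 = 2/9
P(Y=4 | obs) = 1/12 / 3/14 = 7/18

P(Y=2) = 7/18, P(Y=3) = 2/9, P(Y=4) = 7/18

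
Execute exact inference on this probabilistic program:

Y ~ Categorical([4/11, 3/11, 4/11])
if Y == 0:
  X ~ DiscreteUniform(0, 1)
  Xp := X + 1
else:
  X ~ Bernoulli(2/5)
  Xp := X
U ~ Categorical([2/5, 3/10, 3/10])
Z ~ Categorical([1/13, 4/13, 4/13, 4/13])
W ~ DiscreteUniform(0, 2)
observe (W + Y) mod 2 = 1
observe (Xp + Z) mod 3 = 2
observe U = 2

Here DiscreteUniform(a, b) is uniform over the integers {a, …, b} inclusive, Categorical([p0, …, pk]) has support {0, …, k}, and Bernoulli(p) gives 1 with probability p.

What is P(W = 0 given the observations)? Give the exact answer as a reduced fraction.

Enumerate traces; 9 have nonzero weight after conditioning:
  (Y=0, X=0, U=2, Z=1, W=1) weight 4/715
  (Y=0, X=1, U=2, Z=0, W=1) weight 1/715
  (Y=0, X=1, U=2, Z=3, W=1) weight 4/715
  (Y=1, X=0, U=2, Z=2, W=0) weight 18/3575
  (Y=1, X=0, U=2, Z=2, W=2) weight 18/3575
  (Y=1, X=1, U=2, Z=1, W=0) weight 12/3575
  (Y=1, X=1, U=2, Z=1, W=2) weight 12/3575
  (Y=2, X=0, U=2, Z=2, W=1) weight 24/3575
  … 1 more
Group by W:
  weight(W=0) = 6/715
  weight(W=1) = 17/715
  weight(W=2) = 6/715
Total weight = 6/715 + 17/715 + 6/715 = 29/715
P(W=0 | obs) = 6/715 / 29/715 = 6/29
P(W=1 | obs) = 17/715 / 29/715 = 17/29
P(W=2 | obs) = 6/715 / 29/715 = 6/29

P(W = 0 | obs) = 6/29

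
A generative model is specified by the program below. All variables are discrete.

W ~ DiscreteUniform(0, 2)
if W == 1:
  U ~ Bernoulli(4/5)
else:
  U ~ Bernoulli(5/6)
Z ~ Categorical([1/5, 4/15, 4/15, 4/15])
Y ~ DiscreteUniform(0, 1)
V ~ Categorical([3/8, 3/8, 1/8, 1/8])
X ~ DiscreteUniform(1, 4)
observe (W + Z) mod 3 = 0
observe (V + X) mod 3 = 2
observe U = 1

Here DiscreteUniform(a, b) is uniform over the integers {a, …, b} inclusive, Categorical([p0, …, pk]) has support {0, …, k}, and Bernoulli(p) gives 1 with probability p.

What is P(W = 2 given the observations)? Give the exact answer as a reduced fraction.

P(W = 2 | obs) = 100/371

Enumerate traces; 40 have nonzero weight after conditioning:
  (W=0, U=1, Z=0, Y=0, V=0, X=2) weight 1/384
  (W=0, U=1, Z=0, Y=0, V=1, X=1) weight 1/384
  (W=0, U=1, Z=0, Y=0, V=1, X=4) weight 1/384
  (W=0, U=1, Z=0, Y=0, V=2, X=3) weight 1/1152
  (W=0, U=1, Z=0, Y=0, V=3, X=2) weight 1/1152
  (W=0, U=1, Z=0, Y=1, V=0, X=2) weight 1/384
  (W=0, U=1, Z=0, Y=1, V=1, X=1) weight 1/384
  (W=0, U=1, Z=0, Y=1, V=1, X=4) weight 1/384
  (W=1, U=1, Z=2, Y=0, V=0, X=2) weight 1/300
  (W=2, U=1, Z=1, Y=0, V=0, X=2) weight 1/288
  … 30 more
Group by W:
  weight(W=0) = 77/1728
  weight(W=1) = 11/450
  weight(W=2) = 11/432
Total weight = 77/1728 + 11/450 + 11/432 = 4081/43200
P(W=0 | obs) = 77/1728 / 4081/43200 = 25/53
P(W=1 | obs) = 11/450 / 4081/43200 = 96/371
P(W=2 | obs) = 11/432 / 4081/43200 = 100/371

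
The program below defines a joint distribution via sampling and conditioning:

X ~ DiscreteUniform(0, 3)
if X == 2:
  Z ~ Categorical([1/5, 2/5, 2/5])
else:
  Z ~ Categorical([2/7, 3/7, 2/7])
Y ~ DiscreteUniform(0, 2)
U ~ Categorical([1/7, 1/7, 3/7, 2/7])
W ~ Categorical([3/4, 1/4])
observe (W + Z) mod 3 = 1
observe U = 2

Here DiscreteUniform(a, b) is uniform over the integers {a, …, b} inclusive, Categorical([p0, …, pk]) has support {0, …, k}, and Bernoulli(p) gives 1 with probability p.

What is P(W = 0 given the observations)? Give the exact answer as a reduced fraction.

Enumerate traces; 24 have nonzero weight after conditioning:
  (X=0, Z=0, Y=0, U=2, W=1) weight 1/392
  (X=0, Z=0, Y=1, U=2, W=1) weight 1/392
  (X=0, Z=0, Y=2, U=2, W=1) weight 1/392
  (X=0, Z=1, Y=0, U=2, W=0) weight 9/784
  (X=0, Z=1, Y=1, U=2, W=0) weight 9/784
  (X=0, Z=1, Y=2, U=2, W=0) weight 9/784
  (X=1, Z=0, Y=0, U=2, W=1) weight 1/392
  (X=1, Z=0, Y=1, U=2, W=1) weight 1/392
  … 16 more
Group by W:
  weight(W=0) = 531/3920
  weight(W=1) = 111/3920
Total weight = 531/3920 + 111/3920 = 321/1960
P(W=0 | obs) = 531/3920 / 321/1960 = 177/214
P(W=1 | obs) = 111/3920 / 321/1960 = 37/214

P(W = 0 | obs) = 177/214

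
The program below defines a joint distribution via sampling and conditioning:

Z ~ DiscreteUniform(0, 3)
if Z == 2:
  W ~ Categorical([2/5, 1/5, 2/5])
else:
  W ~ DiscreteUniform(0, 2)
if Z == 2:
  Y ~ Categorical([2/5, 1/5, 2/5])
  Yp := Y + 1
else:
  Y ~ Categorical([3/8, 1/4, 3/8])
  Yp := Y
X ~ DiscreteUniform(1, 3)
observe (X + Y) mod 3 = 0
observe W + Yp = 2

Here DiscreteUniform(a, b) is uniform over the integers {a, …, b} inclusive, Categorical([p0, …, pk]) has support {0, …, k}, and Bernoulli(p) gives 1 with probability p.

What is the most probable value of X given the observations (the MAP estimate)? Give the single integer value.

argmax_v P(X = v | obs) = 3

Enumerate traces; 11 have nonzero weight after conditioning:
  (Z=0, W=0, Y=2, X=1) weight 1/96
  (Z=0, W=1, Y=1, X=2) weight 1/144
  (Z=0, W=2, Y=0, X=3) weight 1/96
  (Z=1, W=0, Y=2, X=1) weight 1/96
  (Z=1, W=1, Y=1, X=2) weight 1/144
  (Z=1, W=2, Y=0, X=3) weight 1/96
  (Z=2, W=0, Y=1, X=2) weight 1/150
  (Z=2, W=1, Y=0, X=3) weight 1/150
  … 3 more
Group by X:
  weight(X=1) = 1/32
  weight(X=2) = 11/400
  weight(X=3) = 91/2400
Total weight = 1/32 + 11/400 + 91/2400 = 29/300
P(X=1 | obs) = 1/32 / 29/300 = 75/232
P(X=2 | obs) = 11/400 / 29/300 = 33/116
P(X=3 | obs) = 91/2400 / 29/300 = 91/232
argmax = 3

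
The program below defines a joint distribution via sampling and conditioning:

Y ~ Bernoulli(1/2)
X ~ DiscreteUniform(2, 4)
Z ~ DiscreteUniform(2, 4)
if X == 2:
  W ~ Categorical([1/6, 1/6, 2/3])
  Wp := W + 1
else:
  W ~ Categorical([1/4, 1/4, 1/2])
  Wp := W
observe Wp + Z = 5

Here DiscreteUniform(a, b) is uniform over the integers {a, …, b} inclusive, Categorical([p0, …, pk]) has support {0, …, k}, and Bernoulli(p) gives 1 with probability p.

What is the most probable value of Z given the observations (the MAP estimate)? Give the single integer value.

argmax_v P(Z = v | obs) = 3

Enumerate traces; 14 have nonzero weight after conditioning:
  (Y=0, X=2, Z=2, W=2) weight 1/27
  (Y=0, X=2, Z=3, W=1) weight 1/108
  (Y=0, X=2, Z=4, W=0) weight 1/108
  (Y=0, X=3, Z=3, W=2) weight 1/36
  (Y=0, X=3, Z=4, W=1) weight 1/72
  (Y=0, X=4, Z=3, W=2) weight 1/36
  (Y=0, X=4, Z=4, W=1) weight 1/72
  (Y=1, X=2, Z=2, W=2) weight 1/27
  … 6 more
Group by Z:
  weight(Z=2) = 2/27
  weight(Z=3) = 7/54
  weight(Z=4) = 2/27
Total weight = 2/27 + 7/54 + 2/27 = 5/18
P(Z=2 | obs) = 2/27 / 5/18 = 4/15
P(Z=3 | obs) = 7/54 / 5/18 = 7/15
P(Z=4 | obs) = 2/27 / 5/18 = 4/15
argmax = 3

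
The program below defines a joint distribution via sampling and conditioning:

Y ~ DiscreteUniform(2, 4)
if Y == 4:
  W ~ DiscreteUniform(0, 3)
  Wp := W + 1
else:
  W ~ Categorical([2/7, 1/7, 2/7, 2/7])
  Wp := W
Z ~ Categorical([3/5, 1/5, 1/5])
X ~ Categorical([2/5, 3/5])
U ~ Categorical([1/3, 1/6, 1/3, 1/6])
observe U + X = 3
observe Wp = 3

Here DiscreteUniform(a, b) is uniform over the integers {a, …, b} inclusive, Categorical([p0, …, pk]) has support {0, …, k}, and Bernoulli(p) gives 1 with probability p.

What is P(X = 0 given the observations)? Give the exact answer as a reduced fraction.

P(X = 0 | obs) = 1/4

Enumerate traces; 18 have nonzero weight after conditioning:
  (Y=2, W=3, Z=0, X=0, U=3) weight 2/525
  (Y=2, W=3, Z=0, X=1, U=2) weight 2/175
  (Y=2, W=3, Z=1, X=0, U=3) weight 2/1575
  (Y=2, W=3, Z=1, X=1, U=2) weight 2/525
  (Y=2, W=3, Z=2, X=0, U=3) weight 2/1575
  (Y=2, W=3, Z=2, X=1, U=2) weight 2/525
  (Y=3, W=3, Z=0, X=0, U=3) weight 2/525
  (Y=3, W=3, Z=0, X=1, U=2) weight 2/175
  … 10 more
Group by X:
  weight(X=0) = 23/1260
  weight(X=1) = 23/420
Total weight = 23/1260 + 23/420 = 23/315
P(X=0 | obs) = 23/1260 / 23/315 = 1/4
P(X=1 | obs) = 23/420 / 23/315 = 3/4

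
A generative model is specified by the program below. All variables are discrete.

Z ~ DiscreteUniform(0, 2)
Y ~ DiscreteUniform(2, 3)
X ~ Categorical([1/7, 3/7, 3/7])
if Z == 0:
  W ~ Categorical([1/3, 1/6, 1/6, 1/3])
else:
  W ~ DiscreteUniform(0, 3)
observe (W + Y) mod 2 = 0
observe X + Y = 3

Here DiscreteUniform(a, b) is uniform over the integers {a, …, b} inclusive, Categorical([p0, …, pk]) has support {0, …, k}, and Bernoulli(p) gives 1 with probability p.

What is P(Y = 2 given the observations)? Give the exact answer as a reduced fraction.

Enumerate traces; 12 have nonzero weight after conditioning:
  (Z=0, Y=2, X=1, W=0) weight 1/42
  (Z=0, Y=2, X=1, W=2) weight 1/84
  (Z=0, Y=3, X=0, W=1) weight 1/252
  (Z=0, Y=3, X=0, W=3) weight 1/126
  (Z=1, Y=2, X=1, W=0) weight 1/56
  (Z=1, Y=2, X=1, W=2) weight 1/56
  (Z=1, Y=3, X=0, W=1) weight 1/168
  (Z=1, Y=3, X=0, W=3) weight 1/168
  … 4 more
Group by Y:
  weight(Y=2) = 3/28
  weight(Y=3) = 1/28
Total weight = 3/28 + 1/28 = 1/7
P(Y=2 | obs) = 3/28 / 1/7 = 3/4
P(Y=3 | obs) = 1/28 / 1/7 = 1/4

P(Y = 2 | obs) = 3/4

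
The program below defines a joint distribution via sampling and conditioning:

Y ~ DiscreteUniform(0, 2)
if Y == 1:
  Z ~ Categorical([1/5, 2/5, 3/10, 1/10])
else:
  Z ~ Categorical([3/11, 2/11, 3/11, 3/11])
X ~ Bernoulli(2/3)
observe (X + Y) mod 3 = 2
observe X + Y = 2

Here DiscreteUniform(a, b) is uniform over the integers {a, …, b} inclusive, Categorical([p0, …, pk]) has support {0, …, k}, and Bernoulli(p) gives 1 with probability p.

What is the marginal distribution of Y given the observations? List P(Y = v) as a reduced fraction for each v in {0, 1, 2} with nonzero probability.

P(Y=1) = 2/3, P(Y=2) = 1/3

Enumerate traces; 8 have nonzero weight after conditioning:
  (Y=1, Z=0, X=1) weight 2/45
  (Y=1, Z=1, X=1) weight 4/45
  (Y=1, Z=2, X=1) weight 1/15
  (Y=1, Z=3, X=1) weight 1/45
  (Y=2, Z=0, X=0) weight 1/33
  (Y=2, Z=1, X=0) weight 2/99
  (Y=2, Z=2, X=0) weight 1/33
  (Y=2, Z=3, X=0) weight 1/33
Group by Y:
  weight(Y=1) = 2/9
  weight(Y=2) = 1/9
Total weight = 2/9 + 1/9 = 1/3
P(Y=1 | obs) = 2/9 / 1/3 = 2/3
P(Y=2 | obs) = 1/9 / 1/3 = 1/3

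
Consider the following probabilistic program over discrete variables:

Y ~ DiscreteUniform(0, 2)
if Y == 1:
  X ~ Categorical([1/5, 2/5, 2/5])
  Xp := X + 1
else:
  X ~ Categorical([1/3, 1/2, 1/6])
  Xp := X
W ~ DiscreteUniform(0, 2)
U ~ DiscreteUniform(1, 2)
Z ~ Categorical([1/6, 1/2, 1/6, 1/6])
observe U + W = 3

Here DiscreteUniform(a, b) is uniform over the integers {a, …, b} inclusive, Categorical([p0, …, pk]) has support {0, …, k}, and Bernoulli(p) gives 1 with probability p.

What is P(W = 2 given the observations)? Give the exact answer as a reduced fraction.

Enumerate traces; 72 have nonzero weight after conditioning:
  (Y=0, X=0, W=1, U=2, Z=0) weight 1/324
  (Y=0, X=0, W=1, U=2, Z=1) weight 1/108
  (Y=0, X=0, W=1, U=2, Z=2) weight 1/324
  (Y=0, X=0, W=1, U=2, Z=3) weight 1/324
  (Y=0, X=0, W=2, U=1, Z=0) weight 1/324
  (Y=0, X=0, W=2, U=1, Z=1) weight 1/108
  (Y=0, X=0, W=2, U=1, Z=2) weight 1/324
  (Y=0, X=0, W=2, U=1, Z=3) weight 1/324
  … 64 more
Group by W:
  weight(W=1) = 1/6
  weight(W=2) = 1/6
Total weight = 1/6 + 1/6 = 1/3
P(W=1 | obs) = 1/6 / 1/3 = 1/2
P(W=2 | obs) = 1/6 / 1/3 = 1/2

P(W = 2 | obs) = 1/2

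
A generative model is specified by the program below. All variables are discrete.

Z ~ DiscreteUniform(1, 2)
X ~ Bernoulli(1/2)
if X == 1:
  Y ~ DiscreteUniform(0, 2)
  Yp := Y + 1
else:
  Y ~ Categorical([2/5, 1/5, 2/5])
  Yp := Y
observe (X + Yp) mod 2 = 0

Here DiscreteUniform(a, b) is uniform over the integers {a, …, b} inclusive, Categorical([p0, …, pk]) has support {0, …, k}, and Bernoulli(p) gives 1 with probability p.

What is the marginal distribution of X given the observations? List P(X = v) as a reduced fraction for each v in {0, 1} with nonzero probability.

Enumerate traces; 8 have nonzero weight after conditioning:
  (Z=1, X=0, Y=0) weight 1/10
  (Z=1, X=0, Y=2) weight 1/10
  (Z=1, X=1, Y=0) weight 1/12
  (Z=1, X=1, Y=2) weight 1/12
  (Z=2, X=0, Y=0) weight 1/10
  (Z=2, X=0, Y=2) weight 1/10
  (Z=2, X=1, Y=0) weight 1/12
  (Z=2, X=1, Y=2) weight 1/12
Group by X:
  weight(X=0) = 2/5
  weight(X=1) = 1/3
Total weight = 2/5 + 1/3 = 11/15
P(X=0 | obs) = 2/5 / 11/15 = 6/11
P(X=1 | obs) = 1/3 / 11/15 = 5/11

P(X=0) = 6/11, P(X=1) = 5/11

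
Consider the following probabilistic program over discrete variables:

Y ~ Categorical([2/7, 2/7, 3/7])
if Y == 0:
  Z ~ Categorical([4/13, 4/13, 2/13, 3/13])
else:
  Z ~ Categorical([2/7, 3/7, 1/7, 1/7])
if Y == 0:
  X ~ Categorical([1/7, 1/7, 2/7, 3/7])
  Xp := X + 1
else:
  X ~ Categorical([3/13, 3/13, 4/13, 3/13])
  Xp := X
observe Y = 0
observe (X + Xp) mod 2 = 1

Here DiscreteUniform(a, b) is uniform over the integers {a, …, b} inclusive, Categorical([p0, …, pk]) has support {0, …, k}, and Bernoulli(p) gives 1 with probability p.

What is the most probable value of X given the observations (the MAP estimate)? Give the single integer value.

argmax_v P(X = v | obs) = 3

Enumerate traces; 16 have nonzero weight after conditioning:
  (Y=0, Z=0, X=0) weight 8/637
  (Y=0, Z=0, X=1) weight 8/637
  (Y=0, Z=0, X=2) weight 16/637
  (Y=0, Z=0, X=3) weight 24/637
  (Y=0, Z=1, X=0) weight 8/637
  (Y=0, Z=1, X=1) weight 8/637
  (Y=0, Z=1, X=2) weight 16/637
  (Y=0, Z=1, X=3) weight 24/637
  … 8 more
Group by X:
  weight(X=0) = 2/49
  weight(X=1) = 2/49
  weight(X=2) = 4/49
  weight(X=3) = 6/49
Total weight = 2/49 + 2/49 + 4/49 + 6/49 = 2/7
P(X=0 | obs) = 2/49 / 2/7 = 1/7
P(X=1 | obs) = 2/49 / 2/7 = 1/7
P(X=2 | obs) = 4/49 / 2/7 = 2/7
P(X=3 | obs) = 6/49 / 2/7 = 3/7
argmax = 3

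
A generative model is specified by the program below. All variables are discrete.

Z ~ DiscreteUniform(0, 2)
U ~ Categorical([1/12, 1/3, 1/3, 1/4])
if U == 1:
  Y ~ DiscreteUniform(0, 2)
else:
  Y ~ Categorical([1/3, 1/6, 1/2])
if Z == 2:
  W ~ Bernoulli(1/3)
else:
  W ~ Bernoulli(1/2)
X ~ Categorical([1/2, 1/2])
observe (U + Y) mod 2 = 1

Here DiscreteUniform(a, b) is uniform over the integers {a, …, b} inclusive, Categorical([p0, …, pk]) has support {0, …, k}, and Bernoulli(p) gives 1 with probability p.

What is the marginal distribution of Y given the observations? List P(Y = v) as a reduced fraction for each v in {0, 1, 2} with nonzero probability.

Enumerate traces; 72 have nonzero weight after conditioning:
  (Z=0, U=0, Y=1, W=0, X=0) weight 1/864
  (Z=0, U=0, Y=1, W=0, X=1) weight 1/864
  (Z=0, U=0, Y=1, W=1, X=0) weight 1/864
  (Z=0, U=0, Y=1, W=1, X=1) weight 1/864
  (Z=0, U=1, Y=0, W=0, X=0) weight 1/108
  (Z=0, U=1, Y=0, W=0, X=1) weight 1/108
  (Z=0, U=1, Y=0, W=1, X=0) weight 1/108
  (Z=0, U=1, Y=0, W=1, X=1) weight 1/108
  (Z=0, U=1, Y=2, W=0, X=0) weight 1/108
  … 63 more
Group by Y:
  weight(Y=0) = 7/36
  weight(Y=1) = 5/72
  weight(Y=2) = 17/72
Total weight = 7/36 + 5/72 + 17/72 = 1/2
P(Y=0 | obs) = 7/36 / 1/2 = 7/18
P(Y=1 | obs) = 5/72 / 1/2 = 5/36
P(Y=2 | obs) = 17/72 / 1/2 = 17/36

P(Y=0) = 7/18, P(Y=1) = 5/36, P(Y=2) = 17/36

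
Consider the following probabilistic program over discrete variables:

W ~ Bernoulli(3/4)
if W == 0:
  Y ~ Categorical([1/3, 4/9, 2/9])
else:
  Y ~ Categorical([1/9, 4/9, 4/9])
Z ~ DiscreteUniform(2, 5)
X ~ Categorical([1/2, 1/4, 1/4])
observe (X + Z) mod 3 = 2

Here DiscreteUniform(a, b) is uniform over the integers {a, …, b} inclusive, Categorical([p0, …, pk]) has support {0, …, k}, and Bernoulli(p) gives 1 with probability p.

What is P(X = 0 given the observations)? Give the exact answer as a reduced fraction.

Enumerate traces; 24 have nonzero weight after conditioning:
  (W=0, Y=0, Z=2, X=0) weight 1/96
  (W=0, Y=0, Z=3, X=2) weight 1/192
  (W=0, Y=0, Z=4, X=1) weight 1/192
  (W=0, Y=0, Z=5, X=0) weight 1/96
  (W=0, Y=1, Z=2, X=0) weight 1/72
  (W=0, Y=1, Z=3, X=2) weight 1/144
  (W=0, Y=1, Z=4, X=1) weight 1/144
  (W=0, Y=1, Z=5, X=0) weight 1/72
  … 16 more
Group by X:
  weight(X=0) = 1/4
  weight(X=1) = 1/16
  weight(X=2) = 1/16
Total weight = 1/4 + 1/16 + 1/16 = 3/8
P(X=0 | obs) = 1/4 / 3/8 = 2/3
P(X=1 | obs) = 1/16 / 3/8 = 1/6
P(X=2 | obs) = 1/16 / 3/8 = 1/6

P(X = 0 | obs) = 2/3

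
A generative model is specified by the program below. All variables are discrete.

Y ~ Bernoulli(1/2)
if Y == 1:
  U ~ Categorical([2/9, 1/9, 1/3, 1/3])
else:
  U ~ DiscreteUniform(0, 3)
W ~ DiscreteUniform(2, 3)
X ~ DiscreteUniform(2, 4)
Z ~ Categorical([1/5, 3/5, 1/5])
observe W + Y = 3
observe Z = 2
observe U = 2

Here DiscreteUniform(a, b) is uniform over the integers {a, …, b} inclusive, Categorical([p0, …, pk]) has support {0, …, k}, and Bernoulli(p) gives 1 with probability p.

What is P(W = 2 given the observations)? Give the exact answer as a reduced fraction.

P(W = 2 | obs) = 4/7

Enumerate traces; 6 have nonzero weight after conditioning:
  (Y=0, U=2, W=3, X=2, Z=2) weight 1/240
  (Y=0, U=2, W=3, X=3, Z=2) weight 1/240
  (Y=0, U=2, W=3, X=4, Z=2) weight 1/240
  (Y=1, U=2, W=2, X=2, Z=2) weight 1/180
  (Y=1, U=2, W=2, X=3, Z=2) weight 1/180
  (Y=1, U=2, W=2, X=4, Z=2) weight 1/180
Group by W:
  weight(W=2) = 1/60
  weight(W=3) = 1/80
Total weight = 1/60 + 1/80 = 7/240
P(W=2 | obs) = 1/60 / 7/240 = 4/7
P(W=3 | obs) = 1/80 / 7/240 = 3/7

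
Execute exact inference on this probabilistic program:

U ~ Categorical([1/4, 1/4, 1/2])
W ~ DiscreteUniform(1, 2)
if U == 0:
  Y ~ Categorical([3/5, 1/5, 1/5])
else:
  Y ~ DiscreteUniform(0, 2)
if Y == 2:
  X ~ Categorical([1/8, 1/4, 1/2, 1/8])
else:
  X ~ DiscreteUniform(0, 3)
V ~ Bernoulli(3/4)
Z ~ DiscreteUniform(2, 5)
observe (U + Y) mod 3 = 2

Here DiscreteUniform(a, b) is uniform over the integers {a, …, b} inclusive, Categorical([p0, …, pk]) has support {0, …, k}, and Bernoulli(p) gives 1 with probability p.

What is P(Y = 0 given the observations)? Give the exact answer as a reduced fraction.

Enumerate traces; 192 have nonzero weight after conditioning:
  (U=0, W=1, Y=2, X=0, V=0, Z=2) weight 1/5120
  (U=0, W=1, Y=2, X=0, V=0, Z=3) weight 1/5120
  (U=0, W=1, Y=2, X=0, V=0, Z=4) weight 1/5120
  (U=0, W=1, Y=2, X=0, V=0, Z=5) weight 1/5120
  (U=0, W=1, Y=2, X=0, V=1, Z=2) weight 3/5120
  (U=0, W=1, Y=2, X=0, V=1, Z=3) weight 3/5120
  (U=0, W=1, Y=2, X=0, V=1, Z=4) weight 3/5120
  (U=0, W=1, Y=2, X=0, V=1, Z=5) weight 3/5120
  (U=1, W=1, Y=1, X=0, V=0, Z=2) weight 1/1536
  (U=2, W=1, Y=0, X=0, V=0, Z=2) weight 1/768
  … 182 more
Group by Y:
  weight(Y=0) = 1/6
  weight(Y=1) = 1/12
  weight(Y=2) = 1/20
Total weight = 1/6 + 1/12 + 1/20 = 3/10
P(Y=0 | obs) = 1/6 / 3/10 = 5/9
P(Y=1 | obs) = 1/12 / 3/10 = 5/18
P(Y=2 | obs) = 1/20 / 3/10 = 1/6

P(Y = 0 | obs) = 5/9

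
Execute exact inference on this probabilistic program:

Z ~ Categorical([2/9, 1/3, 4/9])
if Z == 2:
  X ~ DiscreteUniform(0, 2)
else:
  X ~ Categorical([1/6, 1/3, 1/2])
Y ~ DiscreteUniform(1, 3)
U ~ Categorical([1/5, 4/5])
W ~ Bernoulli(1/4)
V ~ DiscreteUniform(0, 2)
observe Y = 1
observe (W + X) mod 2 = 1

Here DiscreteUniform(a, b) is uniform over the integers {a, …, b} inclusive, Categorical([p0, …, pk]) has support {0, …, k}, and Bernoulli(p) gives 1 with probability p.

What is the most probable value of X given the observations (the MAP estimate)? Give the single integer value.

argmax_v P(X = v | obs) = 1

Enumerate traces; 54 have nonzero weight after conditioning:
  (Z=0, X=0, Y=1, U=0, W=1, V=0) weight 1/4860
  (Z=0, X=0, Y=1, U=0, W=1, V=1) weight 1/4860
  (Z=0, X=0, Y=1, U=0, W=1, V=2) weight 1/4860
  (Z=0, X=0, Y=1, U=1, W=1, V=0) weight 1/1215
  (Z=0, X=0, Y=1, U=1, W=1, V=1) weight 1/1215
  (Z=0, X=0, Y=1, U=1, W=1, V=2) weight 1/1215
  (Z=0, X=1, Y=1, U=0, W=0, V=0) weight 1/810
  (Z=0, X=1, Y=1, U=0, W=0, V=1) weight 1/810
  (Z=0, X=2, Y=1, U=0, W=1, V=0) weight 1/1620
  … 45 more
Group by X:
  weight(X=0) = 13/648
  weight(X=1) = 1/12
  weight(X=2) = 23/648
Total weight = 13/648 + 1/12 + 23/648 = 5/36
P(X=0 | obs) = 13/648 / 5/36 = 13/90
P(X=1 | obs) = 1/12 / 5/36 = 3/5
P(X=2 | obs) = 23/648 / 5/36 = 23/90
argmax = 1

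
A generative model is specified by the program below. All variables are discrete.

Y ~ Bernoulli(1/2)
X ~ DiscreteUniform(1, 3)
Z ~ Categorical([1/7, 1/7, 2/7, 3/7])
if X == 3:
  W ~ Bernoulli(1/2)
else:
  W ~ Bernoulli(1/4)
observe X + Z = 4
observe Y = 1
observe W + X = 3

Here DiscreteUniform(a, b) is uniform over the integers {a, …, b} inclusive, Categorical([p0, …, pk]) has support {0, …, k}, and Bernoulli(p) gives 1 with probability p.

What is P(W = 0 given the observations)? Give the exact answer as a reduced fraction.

Enumerate traces; 2 have nonzero weight after conditioning:
  (Y=1, X=2, Z=2, W=1) weight 1/84
  (Y=1, X=3, Z=1, W=0) weight 1/84
Group by W:
  weight(W=0) = 1/84
  weight(W=1) = 1/84
Total weight = 1/84 + 1/84 = 1/42
P(W=0 | obs) = 1/84 / 1/42 = 1/2
P(W=1 | obs) = 1/84 / 1/42 = 1/2

P(W = 0 | obs) = 1/2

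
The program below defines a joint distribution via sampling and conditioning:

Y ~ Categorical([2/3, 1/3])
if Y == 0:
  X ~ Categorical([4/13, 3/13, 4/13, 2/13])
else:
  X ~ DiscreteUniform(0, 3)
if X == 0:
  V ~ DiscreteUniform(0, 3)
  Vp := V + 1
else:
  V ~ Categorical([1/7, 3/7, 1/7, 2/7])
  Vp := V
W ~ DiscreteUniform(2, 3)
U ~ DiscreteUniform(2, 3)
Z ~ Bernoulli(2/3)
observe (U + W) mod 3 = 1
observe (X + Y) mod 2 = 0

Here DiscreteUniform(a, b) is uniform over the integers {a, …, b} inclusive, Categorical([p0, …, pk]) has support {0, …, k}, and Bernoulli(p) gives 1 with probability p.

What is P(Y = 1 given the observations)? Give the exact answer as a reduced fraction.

Enumerate traces; 32 have nonzero weight after conditioning:
  (Y=0, X=0, V=0, W=2, U=2, Z=0) weight 1/234
  (Y=0, X=0, V=0, W=2, U=2, Z=1) weight 1/117
  (Y=0, X=0, V=1, W=2, U=2, Z=0) weight 1/234
  (Y=0, X=0, V=1, W=2, U=2, Z=1) weight 1/117
  (Y=0, X=0, V=2, W=2, U=2, Z=0) weight 1/234
  (Y=0, X=0, V=2, W=2, U=2, Z=1) weight 1/117
  (Y=0, X=0, V=3, W=2, U=2, Z=0) weight 1/234
  (Y=0, X=0, V=3, W=2, U=2, Z=1) weight 1/117
  (Y=1, X=1, V=0, W=2, U=2, Z=0) weight 1/1008
  … 23 more
Group by Y:
  weight(Y=0) = 4/39
  weight(Y=1) = 1/24
Total weight = 4/39 + 1/24 = 15/104
P(Y=0 | obs) = 4/39 / 15/104 = 32/45
P(Y=1 | obs) = 1/24 / 15/104 = 13/45

P(Y = 1 | obs) = 13/45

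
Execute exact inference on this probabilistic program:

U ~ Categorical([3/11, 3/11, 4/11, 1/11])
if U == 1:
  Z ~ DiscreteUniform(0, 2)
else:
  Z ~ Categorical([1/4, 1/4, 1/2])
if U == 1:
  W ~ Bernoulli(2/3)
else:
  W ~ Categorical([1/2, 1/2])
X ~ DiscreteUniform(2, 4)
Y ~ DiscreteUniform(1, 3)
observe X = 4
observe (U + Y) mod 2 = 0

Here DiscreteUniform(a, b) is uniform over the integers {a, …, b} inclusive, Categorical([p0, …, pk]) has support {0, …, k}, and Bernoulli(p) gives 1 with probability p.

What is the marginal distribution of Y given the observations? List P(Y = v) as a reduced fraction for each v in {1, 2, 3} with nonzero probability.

Enumerate traces; 36 have nonzero weight after conditioning:
  (U=0, Z=0, W=0, X=4, Y=2) weight 1/264
  (U=0, Z=0, W=1, X=4, Y=2) weight 1/264
  (U=0, Z=1, W=0, X=4, Y=2) weight 1/264
  (U=0, Z=1, W=1, X=4, Y=2) weight 1/264
  (U=0, Z=2, W=0, X=4, Y=2) weight 1/132
  (U=0, Z=2, W=1, X=4, Y=2) weight 1/132
  (U=1, Z=0, W=0, X=4, Y=1) weight 1/297
  (U=1, Z=0, W=0, X=4, Y=3) weight 1/297
  … 28 more
Group by Y:
  weight(Y=1) = 4/99
  weight(Y=2) = 7/99
  weight(Y=3) = 4/99
Total weight = 4/99 + 7/99 + 4/99 = 5/33
P(Y=1 | obs) = 4/99 / 5/33 = 4/15
P(Y=2 | obs) = 7/99 / 5/33 = 7/15
P(Y=3 | obs) = 4/99 / 5/33 = 4/15

P(Y=1) = 4/15, P(Y=2) = 7/15, P(Y=3) = 4/15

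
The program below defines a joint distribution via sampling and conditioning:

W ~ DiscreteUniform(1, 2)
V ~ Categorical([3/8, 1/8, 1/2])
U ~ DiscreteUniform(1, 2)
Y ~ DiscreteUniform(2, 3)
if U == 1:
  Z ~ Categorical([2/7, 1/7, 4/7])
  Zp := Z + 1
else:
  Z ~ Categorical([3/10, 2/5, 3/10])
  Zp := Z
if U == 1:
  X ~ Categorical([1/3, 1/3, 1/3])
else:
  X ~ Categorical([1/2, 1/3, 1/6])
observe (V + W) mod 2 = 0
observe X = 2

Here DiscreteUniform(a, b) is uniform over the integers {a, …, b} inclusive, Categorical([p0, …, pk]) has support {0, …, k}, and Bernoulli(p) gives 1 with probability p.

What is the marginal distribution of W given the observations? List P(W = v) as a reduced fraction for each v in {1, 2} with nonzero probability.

P(W=1) = 1/8, P(W=2) = 7/8

Enumerate traces; 36 have nonzero weight after conditioning:
  (W=1, V=1, U=1, Y=2, Z=0, X=2) weight 1/672
  (W=1, V=1, U=1, Y=2, Z=1, X=2) weight 1/1344
  (W=1, V=1, U=1, Y=2, Z=2, X=2) weight 1/336
  (W=1, V=1, U=1, Y=3, Z=0, X=2) weight 1/672
  (W=1, V=1, U=1, Y=3, Z=1, X=2) weight 1/1344
  (W=1, V=1, U=1, Y=3, Z=2, X=2) weight 1/336
  (W=1, V=1, U=2, Y=2, Z=0, X=2) weight 1/1280
  (W=1, V=1, U=2, Y=2, Z=1, X=2) weight 1/960
  (W=2, V=0, U=1, Y=2, Z=0, X=2) weight 1/224
  … 27 more
Group by W:
  weight(W=1) = 1/64
  weight(W=2) = 7/64
Total weight = 1/64 + 7/64 = 1/8
P(W=1 | obs) = 1/64 / 1/8 = 1/8
P(W=2 | obs) = 7/64 / 1/8 = 7/8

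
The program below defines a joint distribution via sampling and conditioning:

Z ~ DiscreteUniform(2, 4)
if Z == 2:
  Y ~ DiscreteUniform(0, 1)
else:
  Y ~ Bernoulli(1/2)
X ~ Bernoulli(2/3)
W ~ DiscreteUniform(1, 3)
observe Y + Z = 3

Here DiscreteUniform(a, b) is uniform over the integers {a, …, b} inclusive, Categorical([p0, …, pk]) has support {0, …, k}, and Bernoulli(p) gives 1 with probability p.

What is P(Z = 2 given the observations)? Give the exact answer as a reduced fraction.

Enumerate traces; 12 have nonzero weight after conditioning:
  (Z=2, Y=1, X=0, W=1) weight 1/54
  (Z=2, Y=1, X=0, W=2) weight 1/54
  (Z=2, Y=1, X=0, W=3) weight 1/54
  (Z=2, Y=1, X=1, W=1) weight 1/27
  (Z=2, Y=1, X=1, W=2) weight 1/27
  (Z=2, Y=1, X=1, W=3) weight 1/27
  (Z=3, Y=0, X=0, W=1) weight 1/54
  (Z=3, Y=0, X=0, W=2) weight 1/54
  … 4 more
Group by Z:
  weight(Z=2) = 1/6
  weight(Z=3) = 1/6
Total weight = 1/6 + 1/6 = 1/3
P(Z=2 | obs) = 1/6 / 1/3 = 1/2
P(Z=3 | obs) = 1/6 / 1/3 = 1/2

P(Z = 2 | obs) = 1/2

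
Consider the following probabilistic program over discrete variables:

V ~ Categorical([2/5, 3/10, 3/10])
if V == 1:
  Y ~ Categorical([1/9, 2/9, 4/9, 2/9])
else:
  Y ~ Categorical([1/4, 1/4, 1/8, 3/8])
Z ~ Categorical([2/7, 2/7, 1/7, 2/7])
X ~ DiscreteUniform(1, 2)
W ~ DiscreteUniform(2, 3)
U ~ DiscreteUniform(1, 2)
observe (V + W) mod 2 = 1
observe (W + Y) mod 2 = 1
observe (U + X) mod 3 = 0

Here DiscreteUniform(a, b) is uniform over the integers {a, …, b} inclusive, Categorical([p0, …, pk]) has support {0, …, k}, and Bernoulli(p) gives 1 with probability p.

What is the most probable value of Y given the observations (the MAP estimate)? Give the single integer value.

argmax_v P(Y = v | obs) = 0

Enumerate traces; 48 have nonzero weight after conditioning:
  (V=0, Y=0, Z=0, X=1, W=3, U=2) weight 1/280
  (V=0, Y=0, Z=0, X=2, W=3, U=1) weight 1/280
  (V=0, Y=0, Z=1, X=1, W=3, U=2) weight 1/280
  (V=0, Y=0, Z=1, X=2, W=3, U=1) weight 1/280
  (V=0, Y=0, Z=2, X=1, W=3, U=2) weight 1/560
  (V=0, Y=0, Z=2, X=2, W=3, U=1) weight 1/560
  (V=0, Y=0, Z=3, X=1, W=3, U=2) weight 1/280
  (V=0, Y=0, Z=3, X=2, W=3, U=1) weight 1/280
  (V=0, Y=2, Z=0, X=1, W=3, U=2) weight 1/560
  (V=1, Y=1, Z=0, X=1, W=2, U=2) weight 1/420
  … 38 more
Group by Y:
  weight(Y=0) = 7/160
  weight(Y=1) = 1/60
  weight(Y=2) = 7/320
  weight(Y=3) = 1/60
Total weight = 7/160 + 1/60 + 7/320 + 1/60 = 19/192
P(Y=0 | obs) = 7/160 / 19/192 = 42/95
P(Y=1 | obs) = 1/60 / 19/192 = 16/95
P(Y=2 | obs) = 7/320 / 19/192 = 21/95
P(Y=3 | obs) = 1/60 / 19/192 = 16/95
argmax = 0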